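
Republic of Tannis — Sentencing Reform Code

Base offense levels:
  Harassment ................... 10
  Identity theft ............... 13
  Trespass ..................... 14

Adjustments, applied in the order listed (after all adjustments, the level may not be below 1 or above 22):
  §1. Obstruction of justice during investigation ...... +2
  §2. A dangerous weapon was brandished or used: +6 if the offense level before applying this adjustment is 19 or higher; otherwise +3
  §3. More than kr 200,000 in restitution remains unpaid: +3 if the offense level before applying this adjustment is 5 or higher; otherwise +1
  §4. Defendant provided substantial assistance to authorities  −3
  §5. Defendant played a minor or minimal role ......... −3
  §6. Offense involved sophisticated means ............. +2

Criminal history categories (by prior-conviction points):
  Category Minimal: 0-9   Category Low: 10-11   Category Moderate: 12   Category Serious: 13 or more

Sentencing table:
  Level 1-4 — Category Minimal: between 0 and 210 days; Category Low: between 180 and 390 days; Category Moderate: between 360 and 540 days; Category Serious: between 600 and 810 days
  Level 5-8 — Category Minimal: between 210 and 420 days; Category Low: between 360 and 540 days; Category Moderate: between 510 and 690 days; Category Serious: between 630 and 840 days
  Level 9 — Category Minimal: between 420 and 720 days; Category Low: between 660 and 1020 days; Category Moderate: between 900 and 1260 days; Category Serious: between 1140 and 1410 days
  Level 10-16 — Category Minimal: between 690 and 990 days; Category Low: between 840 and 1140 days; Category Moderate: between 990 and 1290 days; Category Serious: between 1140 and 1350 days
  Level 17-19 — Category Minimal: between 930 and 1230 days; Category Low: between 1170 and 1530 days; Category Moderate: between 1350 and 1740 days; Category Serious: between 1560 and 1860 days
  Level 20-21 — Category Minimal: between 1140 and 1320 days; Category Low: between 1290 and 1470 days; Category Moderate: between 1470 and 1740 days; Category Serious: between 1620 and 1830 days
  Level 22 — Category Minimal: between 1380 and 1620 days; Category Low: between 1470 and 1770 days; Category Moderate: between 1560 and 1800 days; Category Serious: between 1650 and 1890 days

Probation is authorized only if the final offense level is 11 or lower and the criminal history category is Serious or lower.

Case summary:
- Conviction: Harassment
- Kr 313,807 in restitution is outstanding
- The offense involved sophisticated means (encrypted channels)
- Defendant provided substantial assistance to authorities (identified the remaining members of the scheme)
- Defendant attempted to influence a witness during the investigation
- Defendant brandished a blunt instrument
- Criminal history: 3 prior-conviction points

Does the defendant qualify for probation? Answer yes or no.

No

Base offense level for harassment: 10.
§1 applies: 10 + 2 = 12.
§2 applies (level before this adjustment is 12 < 19, so +3): 12 + 3 = 15.
§3 applies (level before this adjustment is 15 ≥ 5, so +3): 15 + 3 = 18.
§4 applies: 18 − 3 = 15.
§5 does not apply.
§6 applies: 15 + 2 = 17.
Final offense level: 17.
Criminal history: 3 prior points → Category Minimal (0-9).
Level 17 falls in the 17-19 band.
Grid: Level 17-19 × Category Minimal = 930-1230 days.
Probation check: level 17 > 11 and category Minimal ≤ Serious → not eligible.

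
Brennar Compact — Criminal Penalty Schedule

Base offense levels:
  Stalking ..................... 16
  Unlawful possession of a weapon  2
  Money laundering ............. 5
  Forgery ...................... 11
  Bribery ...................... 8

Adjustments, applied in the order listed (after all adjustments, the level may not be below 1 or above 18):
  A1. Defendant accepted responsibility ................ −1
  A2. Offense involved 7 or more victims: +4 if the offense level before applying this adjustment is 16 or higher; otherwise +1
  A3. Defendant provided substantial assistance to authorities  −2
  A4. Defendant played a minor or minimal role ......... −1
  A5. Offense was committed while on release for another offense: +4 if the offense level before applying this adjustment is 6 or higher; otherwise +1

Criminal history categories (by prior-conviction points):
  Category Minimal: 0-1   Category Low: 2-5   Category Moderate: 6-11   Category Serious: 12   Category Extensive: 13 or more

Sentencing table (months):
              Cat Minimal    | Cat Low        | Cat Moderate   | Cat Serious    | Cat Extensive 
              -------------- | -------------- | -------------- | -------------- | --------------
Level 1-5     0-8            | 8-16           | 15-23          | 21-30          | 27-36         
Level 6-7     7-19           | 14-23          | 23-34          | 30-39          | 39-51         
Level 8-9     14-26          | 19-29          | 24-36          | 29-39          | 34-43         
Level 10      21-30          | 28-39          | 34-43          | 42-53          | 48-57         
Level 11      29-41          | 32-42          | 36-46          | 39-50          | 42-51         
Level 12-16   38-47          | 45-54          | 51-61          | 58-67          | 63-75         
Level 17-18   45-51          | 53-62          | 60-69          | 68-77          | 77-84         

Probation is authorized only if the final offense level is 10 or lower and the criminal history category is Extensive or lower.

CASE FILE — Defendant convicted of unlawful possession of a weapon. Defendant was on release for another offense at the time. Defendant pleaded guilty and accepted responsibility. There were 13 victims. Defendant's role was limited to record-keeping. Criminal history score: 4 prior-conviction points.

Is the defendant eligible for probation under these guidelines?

Yes

Base offense level for unlawful possession of a weapon: 2.
A1 applies: 2 − 1 = 1.
A2 applies (level before this adjustment is 1 < 16, so +1): 1 + 1 = 2.
A3 does not apply.
A4 applies: 2 − 1 = 1.
A5 applies (level before this adjustment is 1 < 6, so +1): 1 + 1 = 2.
Final offense level: 2.
Criminal history: 4 prior points → Category Low (2-5).
Level 2 falls in the 1-5 band.
Grid: Level 1-5 × Category Low = 8-16 months.
Probation check: level 2 ≤ 10 and category Low ≤ Extensive → eligible.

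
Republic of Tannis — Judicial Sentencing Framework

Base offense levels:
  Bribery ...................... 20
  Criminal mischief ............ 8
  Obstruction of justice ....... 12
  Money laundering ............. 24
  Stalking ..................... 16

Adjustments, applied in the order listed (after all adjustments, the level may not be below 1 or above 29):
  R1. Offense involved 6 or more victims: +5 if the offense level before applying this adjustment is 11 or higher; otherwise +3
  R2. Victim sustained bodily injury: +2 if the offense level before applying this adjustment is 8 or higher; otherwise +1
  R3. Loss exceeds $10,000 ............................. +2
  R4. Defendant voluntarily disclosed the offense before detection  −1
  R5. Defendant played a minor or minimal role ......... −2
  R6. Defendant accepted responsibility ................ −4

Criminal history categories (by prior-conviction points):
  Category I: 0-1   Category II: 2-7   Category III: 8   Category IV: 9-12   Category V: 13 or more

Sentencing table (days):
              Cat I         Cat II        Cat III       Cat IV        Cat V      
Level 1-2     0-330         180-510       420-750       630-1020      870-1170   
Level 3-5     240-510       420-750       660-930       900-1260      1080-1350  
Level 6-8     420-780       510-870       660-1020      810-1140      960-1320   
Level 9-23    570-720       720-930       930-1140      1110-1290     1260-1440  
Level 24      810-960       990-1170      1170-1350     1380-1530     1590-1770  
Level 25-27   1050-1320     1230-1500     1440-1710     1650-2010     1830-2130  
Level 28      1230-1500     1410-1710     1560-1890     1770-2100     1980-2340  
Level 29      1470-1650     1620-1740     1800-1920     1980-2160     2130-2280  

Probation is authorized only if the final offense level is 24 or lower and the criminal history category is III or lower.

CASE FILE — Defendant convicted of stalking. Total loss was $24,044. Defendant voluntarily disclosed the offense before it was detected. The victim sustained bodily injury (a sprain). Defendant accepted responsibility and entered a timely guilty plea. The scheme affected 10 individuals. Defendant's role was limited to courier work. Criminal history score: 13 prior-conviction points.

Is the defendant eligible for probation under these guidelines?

No

Base offense level for stalking: 16.
R1 applies (level before this adjustment is 16 ≥ 11, so +5): 16 + 5 = 21.
R2 applies (level before this adjustment is 21 ≥ 8, so +2): 21 + 2 = 23.
R3 applies: 23 + 2 = 25.
R4 applies: 25 − 1 = 24.
R5 applies: 24 − 2 = 22.
R6 applies: 22 − 4 = 18.
Final offense level: 18.
Criminal history: 13 prior points → Category V (13+).
Level 18 falls in the 9-23 band.
Grid: Level 9-23 × Category V = 1260-1440 days.
Probation check: level 18 ≤ 24 and category V > III → not eligible.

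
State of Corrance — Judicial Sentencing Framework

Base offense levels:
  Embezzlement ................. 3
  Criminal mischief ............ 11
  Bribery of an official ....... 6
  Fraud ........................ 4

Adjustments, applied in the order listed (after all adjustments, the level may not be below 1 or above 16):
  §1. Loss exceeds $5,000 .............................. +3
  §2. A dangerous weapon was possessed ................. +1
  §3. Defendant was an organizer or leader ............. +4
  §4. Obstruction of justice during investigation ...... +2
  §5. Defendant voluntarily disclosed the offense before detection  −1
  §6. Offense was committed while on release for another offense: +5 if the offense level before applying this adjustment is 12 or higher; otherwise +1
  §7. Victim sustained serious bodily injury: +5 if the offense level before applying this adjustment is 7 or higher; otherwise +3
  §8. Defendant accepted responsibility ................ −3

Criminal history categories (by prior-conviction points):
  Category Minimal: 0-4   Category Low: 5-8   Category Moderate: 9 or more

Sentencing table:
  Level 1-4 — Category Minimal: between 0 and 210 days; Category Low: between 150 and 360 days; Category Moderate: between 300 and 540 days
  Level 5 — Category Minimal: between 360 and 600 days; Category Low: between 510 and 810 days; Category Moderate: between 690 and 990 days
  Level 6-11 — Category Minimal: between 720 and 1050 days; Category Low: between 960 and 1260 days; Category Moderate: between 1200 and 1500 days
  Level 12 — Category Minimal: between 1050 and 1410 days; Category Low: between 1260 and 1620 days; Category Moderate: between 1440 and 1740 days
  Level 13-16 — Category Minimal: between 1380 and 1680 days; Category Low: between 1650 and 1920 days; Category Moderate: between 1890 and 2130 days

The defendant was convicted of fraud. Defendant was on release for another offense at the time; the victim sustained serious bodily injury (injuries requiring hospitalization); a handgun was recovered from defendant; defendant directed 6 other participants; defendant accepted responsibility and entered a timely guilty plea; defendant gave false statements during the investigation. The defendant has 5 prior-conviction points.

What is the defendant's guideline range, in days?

Base offense level for fraud: 4.
§2 applies: 4 + 1 = 5.
§3 applies: 5 + 4 = 9.
§4 applies: 9 + 2 = 11.
§6 applies (level before this adjustment is 11 < 12, so +1): 11 + 1 = 12.
§7 applies (level before this adjustment is 12 ≥ 7, so +5): 12 + 5 = 17.
§8 applies: 17 − 3 = 14.
Final offense level: 14.
Criminal history: 5 prior points → Category Low (5-8).
Level 14 falls in the 13-16 band.
Grid: Level 13-16 × Category Low = 1650-1920 days.

1650-1920 days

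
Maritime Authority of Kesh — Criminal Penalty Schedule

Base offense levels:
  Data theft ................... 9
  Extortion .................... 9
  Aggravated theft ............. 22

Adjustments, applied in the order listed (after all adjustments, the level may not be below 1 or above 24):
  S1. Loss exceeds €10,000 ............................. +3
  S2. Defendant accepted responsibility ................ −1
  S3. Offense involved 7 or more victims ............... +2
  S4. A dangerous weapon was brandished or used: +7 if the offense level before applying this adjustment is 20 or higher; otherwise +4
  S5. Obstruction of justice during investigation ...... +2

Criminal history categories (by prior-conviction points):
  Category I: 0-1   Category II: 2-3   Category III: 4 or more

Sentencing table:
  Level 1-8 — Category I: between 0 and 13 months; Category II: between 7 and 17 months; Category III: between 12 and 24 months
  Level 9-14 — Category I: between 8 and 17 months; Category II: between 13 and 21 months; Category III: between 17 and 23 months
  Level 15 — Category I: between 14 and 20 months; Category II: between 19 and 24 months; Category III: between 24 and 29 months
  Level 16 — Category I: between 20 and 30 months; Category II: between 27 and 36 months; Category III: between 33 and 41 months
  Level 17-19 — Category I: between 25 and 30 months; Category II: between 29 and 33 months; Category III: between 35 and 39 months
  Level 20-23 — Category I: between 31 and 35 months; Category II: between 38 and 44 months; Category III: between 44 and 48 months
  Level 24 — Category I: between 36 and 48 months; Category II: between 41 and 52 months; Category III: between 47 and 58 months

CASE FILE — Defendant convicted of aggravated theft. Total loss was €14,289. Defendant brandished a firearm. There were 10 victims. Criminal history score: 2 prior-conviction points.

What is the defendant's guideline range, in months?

Base offense level for aggravated theft: 22.
S1 applies: 22 + 3 = 25.
S2 does not apply.
S3 applies: 25 + 2 = 27.
S4 applies (level before this adjustment is 27 ≥ 20, so +7): 27 + 7 = 34.
Level 34 exceeds the maximum of 24; capped at 24.
Final offense level: 24.
Criminal history: 2 prior points → Category II (2-3).
Level 24 falls in the 24 band.
Grid: Level 24 × Category II = 41-52 months.

41-52 months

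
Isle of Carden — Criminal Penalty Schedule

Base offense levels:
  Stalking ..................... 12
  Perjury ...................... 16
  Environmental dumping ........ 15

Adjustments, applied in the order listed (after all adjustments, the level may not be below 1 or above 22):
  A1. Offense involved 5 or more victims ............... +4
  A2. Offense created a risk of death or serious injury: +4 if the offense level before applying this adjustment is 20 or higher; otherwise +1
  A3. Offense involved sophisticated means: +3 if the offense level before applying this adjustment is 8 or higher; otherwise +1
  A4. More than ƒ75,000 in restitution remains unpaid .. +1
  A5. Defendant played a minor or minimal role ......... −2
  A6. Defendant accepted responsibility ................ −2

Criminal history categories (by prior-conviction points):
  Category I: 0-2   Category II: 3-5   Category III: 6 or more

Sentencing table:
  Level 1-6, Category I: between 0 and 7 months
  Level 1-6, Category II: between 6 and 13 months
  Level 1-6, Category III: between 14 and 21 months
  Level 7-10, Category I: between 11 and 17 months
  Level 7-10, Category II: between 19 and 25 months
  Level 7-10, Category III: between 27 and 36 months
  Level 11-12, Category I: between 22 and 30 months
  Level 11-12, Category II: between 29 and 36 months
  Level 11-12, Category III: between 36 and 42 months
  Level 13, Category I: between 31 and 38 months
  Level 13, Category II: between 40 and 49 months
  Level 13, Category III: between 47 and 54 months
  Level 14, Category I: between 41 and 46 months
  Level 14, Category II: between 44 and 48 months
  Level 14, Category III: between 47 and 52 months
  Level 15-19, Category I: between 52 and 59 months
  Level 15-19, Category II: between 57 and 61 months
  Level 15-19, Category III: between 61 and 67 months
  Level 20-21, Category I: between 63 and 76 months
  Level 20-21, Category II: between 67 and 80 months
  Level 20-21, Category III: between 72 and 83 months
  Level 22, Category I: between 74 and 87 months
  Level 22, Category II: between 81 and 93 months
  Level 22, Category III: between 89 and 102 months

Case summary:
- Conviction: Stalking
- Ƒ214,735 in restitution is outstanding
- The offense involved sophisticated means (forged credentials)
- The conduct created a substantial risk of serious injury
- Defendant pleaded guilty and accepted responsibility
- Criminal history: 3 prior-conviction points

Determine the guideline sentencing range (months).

Base offense level for stalking: 12.
A2 applies (level before this adjustment is 12 < 20, so +1): 12 + 1 = 13.
A3 applies (level before this adjustment is 13 ≥ 8, so +3): 13 + 3 = 16.
A4 applies: 16 + 1 = 17.
A5 does not apply.
A6 applies: 17 − 2 = 15.
Final offense level: 15.
Criminal history: 3 prior points → Category II (3-5).
Level 15 falls in the 15-19 band.
Grid: Level 15-19 × Category II = 57-61 months.

57-61 months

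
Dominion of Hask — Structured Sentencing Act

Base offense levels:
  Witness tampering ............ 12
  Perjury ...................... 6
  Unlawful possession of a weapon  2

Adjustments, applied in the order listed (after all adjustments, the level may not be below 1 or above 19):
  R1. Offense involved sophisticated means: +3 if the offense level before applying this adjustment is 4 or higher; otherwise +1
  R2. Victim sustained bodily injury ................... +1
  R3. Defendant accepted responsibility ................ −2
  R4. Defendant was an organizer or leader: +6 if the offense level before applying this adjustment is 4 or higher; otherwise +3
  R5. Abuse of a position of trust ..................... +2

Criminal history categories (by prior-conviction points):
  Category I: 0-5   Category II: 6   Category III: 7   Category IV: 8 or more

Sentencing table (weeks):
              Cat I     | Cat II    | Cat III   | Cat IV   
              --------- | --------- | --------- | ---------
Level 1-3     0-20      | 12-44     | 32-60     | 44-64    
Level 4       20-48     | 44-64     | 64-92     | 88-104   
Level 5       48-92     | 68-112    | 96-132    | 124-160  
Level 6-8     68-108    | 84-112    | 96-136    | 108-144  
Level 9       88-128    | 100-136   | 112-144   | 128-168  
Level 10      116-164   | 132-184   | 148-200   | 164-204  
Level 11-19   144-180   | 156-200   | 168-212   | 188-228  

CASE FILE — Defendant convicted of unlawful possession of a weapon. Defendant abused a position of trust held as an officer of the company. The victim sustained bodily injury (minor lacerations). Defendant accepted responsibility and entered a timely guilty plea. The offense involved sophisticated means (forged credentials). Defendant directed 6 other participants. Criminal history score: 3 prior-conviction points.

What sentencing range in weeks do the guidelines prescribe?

68-108 weeks

Base offense level for unlawful possession of a weapon: 2.
R1 applies (level before this adjustment is 2 < 4, so +1): 2 + 1 = 3.
R2 applies: 3 + 1 = 4.
R3 applies: 4 − 2 = 2.
R4 applies (level before this adjustment is 2 < 4, so +3): 2 + 3 = 5.
R5 applies: 5 + 2 = 7.
Final offense level: 7.
Criminal history: 3 prior points → Category I (0-5).
Level 7 falls in the 6-8 band.
Grid: Level 6-8 × Category I = 68-108 weeks.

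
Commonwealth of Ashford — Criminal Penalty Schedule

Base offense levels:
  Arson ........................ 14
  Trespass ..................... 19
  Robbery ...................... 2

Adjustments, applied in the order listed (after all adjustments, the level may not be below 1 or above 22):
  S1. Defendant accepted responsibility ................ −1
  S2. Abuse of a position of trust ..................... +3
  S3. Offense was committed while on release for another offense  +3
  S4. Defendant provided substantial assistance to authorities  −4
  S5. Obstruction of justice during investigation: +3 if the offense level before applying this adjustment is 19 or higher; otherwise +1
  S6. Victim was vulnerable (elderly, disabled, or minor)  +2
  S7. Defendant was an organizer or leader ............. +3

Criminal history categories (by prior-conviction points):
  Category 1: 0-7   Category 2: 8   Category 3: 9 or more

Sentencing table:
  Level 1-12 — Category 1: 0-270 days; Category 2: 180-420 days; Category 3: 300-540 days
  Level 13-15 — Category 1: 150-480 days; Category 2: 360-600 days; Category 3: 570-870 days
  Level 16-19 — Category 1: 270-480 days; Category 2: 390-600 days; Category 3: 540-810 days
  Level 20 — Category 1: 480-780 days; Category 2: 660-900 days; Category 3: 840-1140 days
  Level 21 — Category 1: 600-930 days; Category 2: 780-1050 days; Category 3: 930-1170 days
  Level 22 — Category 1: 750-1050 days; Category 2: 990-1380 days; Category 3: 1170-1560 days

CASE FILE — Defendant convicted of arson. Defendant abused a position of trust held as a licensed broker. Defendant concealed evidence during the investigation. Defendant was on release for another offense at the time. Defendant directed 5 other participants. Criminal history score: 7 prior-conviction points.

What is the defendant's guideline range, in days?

Base offense level for arson: 14.
S1 does not apply.
S2 applies: 14 + 3 = 17.
S3 applies: 17 + 3 = 20.
S4 does not apply.
S5 applies (level before this adjustment is 20 ≥ 19, so +3): 20 + 3 = 23.
S7 applies: 23 + 3 = 26.
Level 26 exceeds the maximum of 22; capped at 22.
Final offense level: 22.
Criminal history: 7 prior points → Category 1 (0-7).
Level 22 falls in the 22 band.
Grid: Level 22 × Category 1 = 750-1050 days.

750-1050 days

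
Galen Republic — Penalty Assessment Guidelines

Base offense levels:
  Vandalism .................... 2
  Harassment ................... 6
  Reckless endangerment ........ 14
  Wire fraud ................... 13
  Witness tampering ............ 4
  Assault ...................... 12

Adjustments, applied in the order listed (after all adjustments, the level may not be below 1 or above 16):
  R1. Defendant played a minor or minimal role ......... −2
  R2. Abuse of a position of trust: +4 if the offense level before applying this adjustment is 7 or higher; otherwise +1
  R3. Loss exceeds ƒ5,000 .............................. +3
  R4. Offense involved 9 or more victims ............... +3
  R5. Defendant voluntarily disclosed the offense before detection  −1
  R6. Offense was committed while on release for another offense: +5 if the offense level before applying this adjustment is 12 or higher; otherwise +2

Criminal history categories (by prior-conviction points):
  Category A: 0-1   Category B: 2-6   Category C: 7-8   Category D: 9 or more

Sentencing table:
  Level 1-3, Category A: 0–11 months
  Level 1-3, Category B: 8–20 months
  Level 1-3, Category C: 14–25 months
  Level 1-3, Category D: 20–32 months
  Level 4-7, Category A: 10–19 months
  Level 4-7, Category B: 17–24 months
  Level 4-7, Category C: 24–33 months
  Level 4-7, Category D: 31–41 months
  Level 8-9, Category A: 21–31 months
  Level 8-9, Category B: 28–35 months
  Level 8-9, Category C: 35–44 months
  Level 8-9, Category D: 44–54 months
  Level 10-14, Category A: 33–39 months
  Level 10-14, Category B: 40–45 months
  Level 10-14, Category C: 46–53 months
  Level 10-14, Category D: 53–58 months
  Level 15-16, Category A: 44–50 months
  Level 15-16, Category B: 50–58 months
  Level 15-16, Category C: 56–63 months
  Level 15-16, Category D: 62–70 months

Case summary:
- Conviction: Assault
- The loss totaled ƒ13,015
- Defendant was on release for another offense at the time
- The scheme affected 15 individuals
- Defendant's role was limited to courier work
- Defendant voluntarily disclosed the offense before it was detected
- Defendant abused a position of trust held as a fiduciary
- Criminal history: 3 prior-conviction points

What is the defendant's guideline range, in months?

50-58 months

Base offense level for assault: 12.
R1 applies: 12 − 2 = 10.
R2 applies (level before this adjustment is 10 ≥ 7, so +4): 10 + 4 = 14.
R3 applies: 14 + 3 = 17.
R4 applies: 17 + 3 = 20.
R5 applies: 20 − 1 = 19.
R6 applies (level before this adjustment is 19 ≥ 12, so +5): 19 + 5 = 24.
Level 24 exceeds the maximum of 16; capped at 16.
Final offense level: 16.
Criminal history: 3 prior points → Category B (2-6).
Level 16 falls in the 15-16 band.
Grid: Level 15-16 × Category B = 50-58 months.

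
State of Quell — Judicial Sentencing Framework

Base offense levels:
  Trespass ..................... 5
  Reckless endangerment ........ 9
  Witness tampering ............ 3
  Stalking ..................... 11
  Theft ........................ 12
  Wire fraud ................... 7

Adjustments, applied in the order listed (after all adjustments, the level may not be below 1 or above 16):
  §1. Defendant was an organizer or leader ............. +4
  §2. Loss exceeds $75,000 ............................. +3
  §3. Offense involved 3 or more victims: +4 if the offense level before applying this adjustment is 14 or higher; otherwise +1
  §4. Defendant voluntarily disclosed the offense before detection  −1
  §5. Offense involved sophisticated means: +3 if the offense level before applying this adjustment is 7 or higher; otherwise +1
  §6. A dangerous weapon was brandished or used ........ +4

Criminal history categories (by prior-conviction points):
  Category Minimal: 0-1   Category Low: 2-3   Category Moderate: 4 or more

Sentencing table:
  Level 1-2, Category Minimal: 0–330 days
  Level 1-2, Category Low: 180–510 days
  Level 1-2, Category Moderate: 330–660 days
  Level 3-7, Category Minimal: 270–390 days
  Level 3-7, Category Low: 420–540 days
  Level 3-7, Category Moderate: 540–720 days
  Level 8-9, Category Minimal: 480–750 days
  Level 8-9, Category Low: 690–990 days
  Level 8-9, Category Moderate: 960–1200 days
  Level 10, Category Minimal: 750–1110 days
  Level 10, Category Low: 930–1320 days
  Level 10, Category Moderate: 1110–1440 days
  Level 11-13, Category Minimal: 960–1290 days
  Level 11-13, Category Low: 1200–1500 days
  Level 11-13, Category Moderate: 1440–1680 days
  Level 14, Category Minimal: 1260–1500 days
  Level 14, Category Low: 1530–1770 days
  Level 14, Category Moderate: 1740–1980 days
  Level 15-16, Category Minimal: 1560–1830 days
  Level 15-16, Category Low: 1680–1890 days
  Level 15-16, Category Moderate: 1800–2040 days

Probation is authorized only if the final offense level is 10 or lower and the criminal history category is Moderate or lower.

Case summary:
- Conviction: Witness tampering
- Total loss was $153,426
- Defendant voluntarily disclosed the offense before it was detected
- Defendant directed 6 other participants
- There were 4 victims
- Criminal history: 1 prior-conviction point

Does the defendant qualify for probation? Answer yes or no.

Yes

Base offense level for witness tampering: 3.
§1 applies: 3 + 4 = 7.
§2 applies: 7 + 3 = 10.
§3 applies (level before this adjustment is 10 < 14, so +1): 10 + 1 = 11.
§4 applies: 11 − 1 = 10.
§5 does not apply.
Final offense level: 10.
Criminal history: 1 prior point → Category Minimal (0-1).
Level 10 falls in the 10 band.
Grid: Level 10 × Category Minimal = 750-1110 days.
Probation check: level 10 ≤ 10 and category Minimal ≤ Moderate → eligible.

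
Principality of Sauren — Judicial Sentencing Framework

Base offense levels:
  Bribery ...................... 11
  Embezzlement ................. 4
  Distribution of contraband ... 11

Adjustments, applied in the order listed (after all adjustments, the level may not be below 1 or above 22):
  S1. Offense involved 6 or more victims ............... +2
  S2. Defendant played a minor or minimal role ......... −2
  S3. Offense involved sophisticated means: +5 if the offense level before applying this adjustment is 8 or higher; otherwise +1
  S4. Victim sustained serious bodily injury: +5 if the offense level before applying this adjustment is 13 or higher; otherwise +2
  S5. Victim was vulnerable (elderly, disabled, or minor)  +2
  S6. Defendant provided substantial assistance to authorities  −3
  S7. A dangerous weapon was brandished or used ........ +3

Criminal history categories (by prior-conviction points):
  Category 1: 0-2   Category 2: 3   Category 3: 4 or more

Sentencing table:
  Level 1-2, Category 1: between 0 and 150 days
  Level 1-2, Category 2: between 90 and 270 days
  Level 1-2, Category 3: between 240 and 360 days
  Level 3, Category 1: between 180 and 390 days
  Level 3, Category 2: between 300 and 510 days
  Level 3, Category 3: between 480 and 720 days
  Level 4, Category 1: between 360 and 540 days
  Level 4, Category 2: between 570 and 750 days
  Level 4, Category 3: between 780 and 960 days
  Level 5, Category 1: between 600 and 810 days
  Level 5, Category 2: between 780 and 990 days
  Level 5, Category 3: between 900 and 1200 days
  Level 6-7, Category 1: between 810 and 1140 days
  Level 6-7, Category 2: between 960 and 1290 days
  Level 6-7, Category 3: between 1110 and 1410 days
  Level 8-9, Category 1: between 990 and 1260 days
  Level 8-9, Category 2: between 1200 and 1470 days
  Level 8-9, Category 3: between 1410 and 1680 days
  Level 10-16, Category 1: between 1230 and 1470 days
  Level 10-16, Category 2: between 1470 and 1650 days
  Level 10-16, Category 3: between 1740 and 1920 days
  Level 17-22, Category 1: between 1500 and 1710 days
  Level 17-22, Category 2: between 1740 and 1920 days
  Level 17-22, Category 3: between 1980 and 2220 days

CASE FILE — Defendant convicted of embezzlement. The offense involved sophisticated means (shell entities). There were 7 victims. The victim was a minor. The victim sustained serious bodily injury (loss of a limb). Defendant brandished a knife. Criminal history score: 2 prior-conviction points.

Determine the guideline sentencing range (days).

1230-1470 days

Base offense level for embezzlement: 4.
S1 applies: 4 + 2 = 6.
S2 does not apply.
S3 applies (level before this adjustment is 6 < 8, so +1): 6 + 1 = 7.
S4 applies (level before this adjustment is 7 < 13, so +2): 7 + 2 = 9.
S5 applies: 9 + 2 = 11.
S7 applies: 11 + 3 = 14.
Final offense level: 14.
Criminal history: 2 prior points → Category 1 (0-2).
Level 14 falls in the 10-16 band.
Grid: Level 10-16 × Category 1 = 1230-1470 days.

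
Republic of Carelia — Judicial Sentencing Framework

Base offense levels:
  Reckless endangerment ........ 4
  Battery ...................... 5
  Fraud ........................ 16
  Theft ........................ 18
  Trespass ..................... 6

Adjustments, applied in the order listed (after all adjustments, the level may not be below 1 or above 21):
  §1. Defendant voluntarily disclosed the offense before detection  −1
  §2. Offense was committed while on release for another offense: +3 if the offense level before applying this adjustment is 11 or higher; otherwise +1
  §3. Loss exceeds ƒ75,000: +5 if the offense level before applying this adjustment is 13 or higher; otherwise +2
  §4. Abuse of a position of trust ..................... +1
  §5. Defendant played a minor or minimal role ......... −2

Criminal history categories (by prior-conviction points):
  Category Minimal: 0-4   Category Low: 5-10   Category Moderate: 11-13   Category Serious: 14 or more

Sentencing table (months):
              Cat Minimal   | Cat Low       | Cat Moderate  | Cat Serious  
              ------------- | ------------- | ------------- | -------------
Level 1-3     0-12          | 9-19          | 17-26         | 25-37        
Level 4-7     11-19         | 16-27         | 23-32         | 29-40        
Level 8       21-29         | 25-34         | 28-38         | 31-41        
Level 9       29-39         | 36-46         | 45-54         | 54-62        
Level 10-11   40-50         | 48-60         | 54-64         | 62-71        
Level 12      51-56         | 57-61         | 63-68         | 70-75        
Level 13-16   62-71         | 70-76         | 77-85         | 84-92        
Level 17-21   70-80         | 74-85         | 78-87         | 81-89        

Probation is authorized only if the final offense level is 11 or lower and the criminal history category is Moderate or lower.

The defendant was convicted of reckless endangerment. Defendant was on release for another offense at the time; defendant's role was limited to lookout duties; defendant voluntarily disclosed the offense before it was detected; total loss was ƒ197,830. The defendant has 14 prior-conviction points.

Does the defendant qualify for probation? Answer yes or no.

Base offense level for reckless endangerment: 4.
§1 applies: 4 − 1 = 3.
§2 applies (level before this adjustment is 3 < 11, so +1): 3 + 1 = 4.
§3 applies (level before this adjustment is 4 < 13, so +2): 4 + 2 = 6.
§4 does not apply.
§5 applies: 6 − 2 = 4.
Final offense level: 4.
Criminal history: 14 prior points → Category Serious (14+).
Level 4 falls in the 4-7 band.
Grid: Level 4-7 × Category Serious = 29-40 months.
Probation check: level 4 ≤ 11 and category Serious > Moderate → not eligible.

No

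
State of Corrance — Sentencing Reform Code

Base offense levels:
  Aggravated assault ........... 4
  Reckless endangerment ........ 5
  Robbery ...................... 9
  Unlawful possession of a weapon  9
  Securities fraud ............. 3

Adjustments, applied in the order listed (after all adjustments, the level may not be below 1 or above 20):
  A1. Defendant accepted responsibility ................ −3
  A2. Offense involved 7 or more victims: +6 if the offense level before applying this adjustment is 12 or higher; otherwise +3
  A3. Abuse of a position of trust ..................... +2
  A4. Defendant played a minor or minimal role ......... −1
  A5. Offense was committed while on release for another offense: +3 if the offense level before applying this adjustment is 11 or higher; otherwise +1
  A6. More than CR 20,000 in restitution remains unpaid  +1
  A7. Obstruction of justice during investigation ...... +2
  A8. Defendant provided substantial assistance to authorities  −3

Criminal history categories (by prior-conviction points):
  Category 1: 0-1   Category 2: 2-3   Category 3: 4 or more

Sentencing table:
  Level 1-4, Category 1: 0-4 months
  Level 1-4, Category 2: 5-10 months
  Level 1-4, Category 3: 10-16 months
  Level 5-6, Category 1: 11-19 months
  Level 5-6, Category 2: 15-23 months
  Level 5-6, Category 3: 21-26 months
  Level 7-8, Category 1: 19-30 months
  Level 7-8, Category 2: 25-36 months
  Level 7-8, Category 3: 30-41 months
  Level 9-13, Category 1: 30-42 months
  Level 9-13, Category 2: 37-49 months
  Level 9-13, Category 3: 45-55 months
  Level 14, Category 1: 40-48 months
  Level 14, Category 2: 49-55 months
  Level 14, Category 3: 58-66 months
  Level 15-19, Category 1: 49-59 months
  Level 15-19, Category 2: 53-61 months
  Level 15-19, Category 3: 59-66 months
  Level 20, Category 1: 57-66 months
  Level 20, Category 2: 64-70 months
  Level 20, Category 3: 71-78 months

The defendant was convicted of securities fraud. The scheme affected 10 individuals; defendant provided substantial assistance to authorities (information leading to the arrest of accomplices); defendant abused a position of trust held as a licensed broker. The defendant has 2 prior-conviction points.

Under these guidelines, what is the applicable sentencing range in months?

15-23 months

Base offense level for securities fraud: 3.
A2 applies (level before this adjustment is 3 < 12, so +3): 3 + 3 = 6.
A3 applies: 6 + 2 = 8.
A4 does not apply.
A6 does not apply.
A7 does not apply.
A8 applies: 8 − 3 = 5.
Final offense level: 5.
Criminal history: 2 prior points → Category 2 (2-3).
Level 5 falls in the 5-6 band.
Grid: Level 5-6 × Category 2 = 15-23 months.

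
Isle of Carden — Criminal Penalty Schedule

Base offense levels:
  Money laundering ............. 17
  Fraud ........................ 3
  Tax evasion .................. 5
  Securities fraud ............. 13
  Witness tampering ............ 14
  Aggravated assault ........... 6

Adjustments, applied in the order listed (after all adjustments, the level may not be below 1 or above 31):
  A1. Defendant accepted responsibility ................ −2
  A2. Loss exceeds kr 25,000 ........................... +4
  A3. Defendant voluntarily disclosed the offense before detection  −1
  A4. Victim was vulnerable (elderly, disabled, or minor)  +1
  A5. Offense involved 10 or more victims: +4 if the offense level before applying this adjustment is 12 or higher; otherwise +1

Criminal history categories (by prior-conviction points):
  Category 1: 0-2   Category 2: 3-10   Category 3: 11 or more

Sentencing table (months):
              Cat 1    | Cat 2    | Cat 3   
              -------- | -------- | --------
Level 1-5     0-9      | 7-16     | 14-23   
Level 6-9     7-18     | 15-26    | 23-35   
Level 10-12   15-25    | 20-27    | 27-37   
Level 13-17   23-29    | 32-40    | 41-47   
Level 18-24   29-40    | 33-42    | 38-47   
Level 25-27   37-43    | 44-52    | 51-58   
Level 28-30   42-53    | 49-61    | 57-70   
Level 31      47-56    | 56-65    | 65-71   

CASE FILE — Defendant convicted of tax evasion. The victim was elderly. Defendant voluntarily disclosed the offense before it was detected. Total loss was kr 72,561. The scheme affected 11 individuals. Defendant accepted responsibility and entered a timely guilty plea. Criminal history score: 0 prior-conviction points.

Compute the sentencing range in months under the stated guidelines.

Base offense level for tax evasion: 5.
A1 applies: 5 − 2 = 3.
A2 applies: 3 + 4 = 7.
A3 applies: 7 − 1 = 6.
A4 applies: 6 + 1 = 7.
A5 applies (level before this adjustment is 7 < 12, so +1): 7 + 1 = 8.
Final offense level: 8.
Criminal history: 0 prior points → Category 1 (0-2).
Level 8 falls in the 6-9 band.
Grid: Level 6-9 × Category 1 = 7-18 months.

7-18 months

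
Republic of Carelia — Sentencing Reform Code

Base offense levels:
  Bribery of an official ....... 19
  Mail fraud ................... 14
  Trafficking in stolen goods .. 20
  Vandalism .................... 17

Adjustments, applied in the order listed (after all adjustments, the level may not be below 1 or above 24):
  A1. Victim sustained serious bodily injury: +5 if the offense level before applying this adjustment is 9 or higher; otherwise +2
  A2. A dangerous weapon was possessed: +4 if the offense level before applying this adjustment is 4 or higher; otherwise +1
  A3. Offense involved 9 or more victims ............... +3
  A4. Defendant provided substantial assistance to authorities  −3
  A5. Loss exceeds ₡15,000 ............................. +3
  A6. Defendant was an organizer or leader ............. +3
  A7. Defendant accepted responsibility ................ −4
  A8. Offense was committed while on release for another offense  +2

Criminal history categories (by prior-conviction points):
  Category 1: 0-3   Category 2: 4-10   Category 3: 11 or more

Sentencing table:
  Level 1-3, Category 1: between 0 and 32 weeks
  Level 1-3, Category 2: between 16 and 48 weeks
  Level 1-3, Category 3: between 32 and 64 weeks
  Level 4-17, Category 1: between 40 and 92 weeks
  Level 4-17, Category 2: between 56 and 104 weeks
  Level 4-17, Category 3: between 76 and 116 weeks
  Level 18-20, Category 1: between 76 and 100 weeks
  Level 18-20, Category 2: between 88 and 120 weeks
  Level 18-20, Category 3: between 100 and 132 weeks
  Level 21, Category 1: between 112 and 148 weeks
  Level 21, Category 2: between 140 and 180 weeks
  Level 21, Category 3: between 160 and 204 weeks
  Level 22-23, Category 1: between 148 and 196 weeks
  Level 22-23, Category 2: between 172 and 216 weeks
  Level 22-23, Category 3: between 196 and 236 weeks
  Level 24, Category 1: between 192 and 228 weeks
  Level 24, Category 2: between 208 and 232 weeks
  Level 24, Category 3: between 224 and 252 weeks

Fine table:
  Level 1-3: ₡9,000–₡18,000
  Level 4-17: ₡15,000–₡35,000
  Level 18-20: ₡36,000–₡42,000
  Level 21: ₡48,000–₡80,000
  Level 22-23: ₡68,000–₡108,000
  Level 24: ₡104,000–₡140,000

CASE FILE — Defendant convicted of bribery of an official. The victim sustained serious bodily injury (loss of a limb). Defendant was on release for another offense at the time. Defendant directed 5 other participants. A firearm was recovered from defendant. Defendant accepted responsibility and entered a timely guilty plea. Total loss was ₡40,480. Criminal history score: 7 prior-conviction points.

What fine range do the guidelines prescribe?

Base offense level for bribery of an official: 19.
A1 applies (level before this adjustment is 19 ≥ 9, so +5): 19 + 5 = 24.
A2 applies (level before this adjustment is 24 ≥ 4, so +4): 24 + 4 = 28.
A5 applies: 28 + 3 = 31.
A6 applies: 31 + 3 = 34.
A7 applies: 34 − 4 = 30.
A8 applies: 30 + 2 = 32.
Level 32 exceeds the maximum of 24; capped at 24.
Final offense level: 24.
Level 24 falls in the 24 band.
Fine table: Level 24 → ₡104,000–₡140,000.

₡104,000–₡140,000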